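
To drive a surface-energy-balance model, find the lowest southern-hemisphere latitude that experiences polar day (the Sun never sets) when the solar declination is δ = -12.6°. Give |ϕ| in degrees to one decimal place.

|ϕ| = 77.4°

Polar day requires cos h₀ = −tan ϕ tan δ ≤ −1, i.e. tan ϕ tan δ ≥ 1.
The boundary is |tan ϕ| · |tan δ| = 1, so |ϕ| = 90° − |δ| = 90° − 12.6° = 77.4° in the southern hemisphere.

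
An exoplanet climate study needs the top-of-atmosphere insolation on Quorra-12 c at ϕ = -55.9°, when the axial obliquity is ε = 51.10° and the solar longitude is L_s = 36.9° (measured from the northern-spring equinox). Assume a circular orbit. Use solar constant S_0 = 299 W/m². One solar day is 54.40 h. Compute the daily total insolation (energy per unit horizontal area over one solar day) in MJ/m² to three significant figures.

Solar declination: sin δ = sin ε · sin L_s = sin 51.10° × sin 36.9° = 0.46727, so δ = +27.857°.
cos h₀ = −tan(-55.9°) tan(+27.857°) = 0.7806, h₀ = 0.6751 rad.
Bracket: h₀ sin ϕ sin δ + cos ϕ cos δ sin h₀ = 0.6751×-0.82806×0.46727 + 0.56064×0.88411×0.62500 = -0.261215 + 0.309792 = 0.048577.
Q̄ = (S_0/π) × [bracket] = (299/π) × 0.048577 = 4.6233 W/m².
Daily total = Q̄ × 54.40 h × 3600 s/h = 4.6233 × 54.40 × 3600 / 10⁶ = 0.9054 MJ/m².

0.905 MJ/m²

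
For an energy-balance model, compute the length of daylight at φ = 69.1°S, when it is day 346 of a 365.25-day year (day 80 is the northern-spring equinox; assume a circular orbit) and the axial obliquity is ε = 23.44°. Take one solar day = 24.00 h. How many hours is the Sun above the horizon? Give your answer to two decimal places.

Solar longitude: λ_s = 360° × (346 − 80)/365.25 = 262.177°.
sin δ = sin 23.44° × sin 262.177° = -0.39409, so δ = -23.209°.
Sunrise equation: cos H₀ = −tan φ · tan δ = -1.1229 ≤ −1, so the Sun never sets (polar day) and H₀ = π.
Daylight = 2H₀/(2π) × 24.00 h = (3.1416/π) × 24.00 = 24.00 h.

24.00 h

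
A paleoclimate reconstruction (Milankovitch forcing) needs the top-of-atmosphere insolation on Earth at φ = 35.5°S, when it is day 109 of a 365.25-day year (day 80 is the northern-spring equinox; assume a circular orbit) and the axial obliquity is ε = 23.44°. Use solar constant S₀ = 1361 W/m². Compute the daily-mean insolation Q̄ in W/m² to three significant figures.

Q̄ ≈ 274 W/m²

Solar longitude: λ_s = 360° × (109 − 80)/365.25 = 28.583°.
sin δ = sin 23.44° × sin 28.583° = 0.19032, so δ = +10.971°.
cos H₀ = −tan(-35.5°) tan(+10.971°) = 0.1383, H₀ = 1.4321 rad.
Bracket: H₀ sin φ sin δ + cos φ cos δ sin H₀ = 1.4321×-0.58070×0.19032 + 0.81412×0.98172×0.99039 = -0.158274 + 0.791557 = 0.633283.
Q̄ = (S₀/π) × [bracket] = (1361/π) × 0.633283 = 274.4 W/m².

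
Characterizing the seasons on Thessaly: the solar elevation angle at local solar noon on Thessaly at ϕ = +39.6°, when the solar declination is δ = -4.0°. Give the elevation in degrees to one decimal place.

46.4°

At local noon the hour angle is zero, so the zenith angle equals |ϕ − δ| = |+39.6° − (-4.000°)| = 43.600°.
Elevation = 90° − 43.600° = 46.4°.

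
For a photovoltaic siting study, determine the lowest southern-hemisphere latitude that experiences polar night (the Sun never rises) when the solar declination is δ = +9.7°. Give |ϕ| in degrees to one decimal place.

|ϕ| = 80.3°

Polar night requires cos h₀ = −tan ϕ tan δ ≥ 1, i.e. tan ϕ tan δ ≤ −1.
The boundary is |tan ϕ| · |tan δ| = 1, so |ϕ| = 90° − |δ| = 90° − 9.7° = 80.3° in the southern hemisphere.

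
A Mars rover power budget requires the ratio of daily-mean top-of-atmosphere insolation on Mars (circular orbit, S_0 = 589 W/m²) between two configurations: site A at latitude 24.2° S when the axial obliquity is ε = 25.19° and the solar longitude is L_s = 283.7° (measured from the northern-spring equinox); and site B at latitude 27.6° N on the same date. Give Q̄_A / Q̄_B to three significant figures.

— Configuration A (ϕ=-24.2°):
Solar declination: sin δ = sin ε · sin L_s = sin 25.19° × sin 283.7° = -0.41351, so δ = -24.426°.
cos h₀ = −tan(-24.2°) tan(-24.426°) = -0.2041, h₀ = 1.7763 rad.
Bracket: h₀ sin ϕ sin δ + cos ϕ cos δ sin h₀ = 1.7763×-0.40992×-0.41351 + 0.91212×0.91050×0.97895 = 0.301094 + 0.813004 = 1.114098.
Q̄ = (S_0/π) × [bracket] = (589/π) × 1.114098 = 208.88 W/m².
— Configuration B (ϕ=+27.6°):
cos h₀ = −tan(+27.6°) tan(-24.426°) = 0.2374, h₀ = 1.3311 rad.
Bracket: h₀ sin ϕ sin δ + cos ϕ cos δ sin h₀ = 1.3311×0.46330×-0.41351 + 0.88620×0.91050×0.97140 = -0.255011 + 0.783808 = 0.528797.
Q̄ = (S_0/π) × [bracket] = (589/π) × 0.528797 = 99.141 W/m².
Ratio Q̄_A / Q̄_B = 208.88 / 99.141 = 2.107.

Q̄_A / Q̄_B ≈ 2.11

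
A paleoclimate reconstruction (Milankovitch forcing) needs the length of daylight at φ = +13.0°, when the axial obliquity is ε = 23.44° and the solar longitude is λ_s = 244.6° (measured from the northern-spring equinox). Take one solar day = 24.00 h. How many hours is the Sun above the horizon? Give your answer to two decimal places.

11.32 h

Solar declination: sin δ = sin ε · sin λ_s = sin 23.44° × sin 244.6° = -0.35934, so δ = -21.059°.
cos H₀ = −tan φ · tan δ = −tan(+13.0°) × tan(-21.059°) = 0.0889, so H₀ = 1.4818 rad = 84.90°.
Daylight = 2H₀/(2π) × 24.00 h = (1.4818/π) × 24.00 = 11.32 h.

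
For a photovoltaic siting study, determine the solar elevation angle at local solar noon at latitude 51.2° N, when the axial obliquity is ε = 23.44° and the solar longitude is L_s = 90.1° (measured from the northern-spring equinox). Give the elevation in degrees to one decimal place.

Solar declination: sin δ = sin ε · sin L_s = sin 23.44° × sin 90.1° = 0.39779, so δ = +23.440°.
At local noon the hour angle is zero, so the zenith angle equals |ϕ − δ| = |+51.2° − (+23.440°)| = 27.760°.
Elevation = 90° − 27.760° = 62.2°.

62.2°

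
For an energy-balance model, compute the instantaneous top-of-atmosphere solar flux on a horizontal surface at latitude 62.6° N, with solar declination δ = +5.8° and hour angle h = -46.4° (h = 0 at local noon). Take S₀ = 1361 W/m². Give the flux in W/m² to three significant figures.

cos θ_z = sin φ sin δ + cos φ cos δ cos h = 0.089719 + 0.315738 = 0.405457.
Flux = S₀ · cos θ_z = 1361 × 0.405457 = 551.8 W/m².

552 W/m²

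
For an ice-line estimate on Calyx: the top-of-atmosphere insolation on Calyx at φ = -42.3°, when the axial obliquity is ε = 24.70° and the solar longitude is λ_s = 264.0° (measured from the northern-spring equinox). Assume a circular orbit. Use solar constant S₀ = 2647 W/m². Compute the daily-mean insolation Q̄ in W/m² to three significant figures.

Q̄ ≈ 987 W/m²

Solar declination: sin δ = sin ε · sin λ_s = sin 24.70° × sin 264.0° = -0.41558, so δ = -24.556°.
cos H₀ = −tan(-42.3°) tan(-24.556°) = -0.4157, H₀ = 1.9996 rad.
Bracket: H₀ sin φ sin δ + cos φ cos δ sin H₀ = 1.9996×-0.67301×-0.41558 + 0.73963×0.90956×0.90948 = 0.559267 + 0.611842 = 1.171109.
Q̄ = (S₀/π) × [bracket] = (2647/π) × 1.171109 = 986.7 W/m².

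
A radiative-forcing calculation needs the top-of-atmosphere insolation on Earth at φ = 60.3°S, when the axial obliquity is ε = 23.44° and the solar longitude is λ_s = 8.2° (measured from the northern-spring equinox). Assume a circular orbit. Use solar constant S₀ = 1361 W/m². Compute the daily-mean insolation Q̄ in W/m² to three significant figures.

Q̄ ≈ 182 W/m²

Solar declination: sin δ = sin ε · sin λ_s = sin 23.44° × sin 8.2° = 0.05674, so δ = +3.252°.
cos H₀ = −tan(-60.3°) tan(+3.252°) = 0.0996, H₀ = 1.4710 rad.
Bracket: H₀ sin φ sin δ + cos φ cos δ sin H₀ = 1.4710×-0.86863×0.05674 + 0.49546×0.99839×0.99502 = -0.072500 + 0.492199 = 0.419699.
Q̄ = (S₀/π) × [bracket] = (1361/π) × 0.419699 = 181.8 W/m².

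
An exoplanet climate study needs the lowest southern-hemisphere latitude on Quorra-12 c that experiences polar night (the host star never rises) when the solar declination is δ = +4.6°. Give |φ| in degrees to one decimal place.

Polar night requires cos H₀ = −tan φ tan δ ≥ 1, i.e. tan φ tan δ ≤ −1.
The boundary is |tan φ| · |tan δ| = 1, so |φ| = 90° − |δ| = 90° − 4.6° = 85.4° in the southern hemisphere.

|φ| = 85.4°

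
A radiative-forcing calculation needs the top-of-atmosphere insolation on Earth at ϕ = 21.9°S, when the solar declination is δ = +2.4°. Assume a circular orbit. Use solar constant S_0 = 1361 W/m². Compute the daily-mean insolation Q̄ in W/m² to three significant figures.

cos h₀ = −tan(-21.9°) tan(+2.400°) = 0.0168, h₀ = 1.5539 rad.
Bracket: h₀ sin ϕ sin δ + cos ϕ cos δ sin h₀ = 1.5539×-0.37299×0.04188 + 0.92784×0.99912×0.99986 = -0.024273 + 0.926894 = 0.902621.
Q̄ = (S_0/π) × [bracket] = (1361/π) × 0.902621 = 391.0 W/m².

Q̄ ≈ 391 W/m²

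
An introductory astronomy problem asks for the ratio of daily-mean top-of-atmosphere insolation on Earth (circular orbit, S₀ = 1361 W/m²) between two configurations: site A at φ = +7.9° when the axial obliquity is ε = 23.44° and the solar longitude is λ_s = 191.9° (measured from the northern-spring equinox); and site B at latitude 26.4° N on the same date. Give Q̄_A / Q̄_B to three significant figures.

Q̄_A / Q̄_B ≈ 1.16

— Configuration A (φ=+7.9°):
Solar declination: sin δ = sin ε · sin λ_s = sin 23.44° × sin 191.9° = -0.08203, so δ = -4.705°.
cos H₀ = −tan(+7.9°) tan(-4.705°) = 0.0114, H₀ = 1.5594 rad.
Bracket: H₀ sin φ sin δ + cos φ cos δ sin H₀ = 1.5594×0.13744×-0.08203 + 0.99051×0.99663×0.99993 = -0.017581 + 0.987103 = 0.969522.
Q̄ = (S₀/π) × [bracket] = (1361/π) × 0.969522 = 420.02 W/m².
— Configuration B (φ=+26.4°):
cos H₀ = −tan(+26.4°) tan(-4.705°) = 0.0409, H₀ = 1.5299 rad.
Bracket: H₀ sin φ sin δ + cos φ cos δ sin H₀ = 1.5299×0.44464×-0.08203 + 0.89571×0.99663×0.99917 = -0.055801 + 0.891951 = 0.836150.
Q̄ = (S₀/π) × [bracket] = (1361/π) × 0.836150 = 362.24 W/m².
Ratio Q̄_A / Q̄_B = 420.02 / 362.24 = 1.160.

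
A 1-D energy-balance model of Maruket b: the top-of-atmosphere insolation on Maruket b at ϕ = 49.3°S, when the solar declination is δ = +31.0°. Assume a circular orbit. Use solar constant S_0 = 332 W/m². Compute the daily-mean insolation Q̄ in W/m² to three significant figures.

Q̄ ≈ 9.36 W/m²

cos h₀ = −tan(-49.3°) tan(+31.000°) = 0.6986, h₀ = 0.7974 rad.
Bracket: h₀ sin ϕ sin δ + cos ϕ cos δ sin h₀ = 0.7974×-0.75813×0.51504 + 0.65210×0.85717×0.71555 = -0.311359 + 0.399964 = 0.088605.
Q̄ = (S_0/π) × [bracket] = (332/π) × 0.088605 = 9.364 W/m².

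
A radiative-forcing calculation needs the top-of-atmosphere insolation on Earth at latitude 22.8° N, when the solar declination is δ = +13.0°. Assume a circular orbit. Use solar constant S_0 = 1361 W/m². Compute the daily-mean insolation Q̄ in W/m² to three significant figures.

Q̄ ≈ 450 W/m²

cos h₀ = −tan(+22.8°) tan(+13.000°) = -0.0970, h₀ = 1.6680 rad.
Bracket: h₀ sin ϕ sin δ + cos ϕ cos δ sin h₀ = 1.6680×0.38752×0.22495 + 0.92186×0.97437×0.99528 = 0.145404 + 0.893993 = 1.039397.
Q̄ = (S_0/π) × [bracket] = (1361/π) × 1.039397 = 450.3 W/m².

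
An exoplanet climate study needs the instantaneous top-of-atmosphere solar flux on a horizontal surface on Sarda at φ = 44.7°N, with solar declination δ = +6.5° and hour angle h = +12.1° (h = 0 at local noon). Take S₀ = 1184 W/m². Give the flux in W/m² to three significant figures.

912 W/m²

cos θ_z = sin φ sin δ + cos φ cos δ cos h = 0.079627 + 0.690540 = 0.770167.
Flux = S₀ · cos θ_z = 1184 × 0.770167 = 911.9 W/m².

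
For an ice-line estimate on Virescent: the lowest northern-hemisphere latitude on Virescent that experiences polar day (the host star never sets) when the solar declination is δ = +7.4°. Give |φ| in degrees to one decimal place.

|φ| = 82.6°

Polar day requires cos H₀ = −tan φ tan δ ≤ −1, i.e. tan φ tan δ ≥ 1.
The boundary is |tan φ| · |tan δ| = 1, so |φ| = 90° − |δ| = 90° − 7.4° = 82.6° in the northern hemisphere.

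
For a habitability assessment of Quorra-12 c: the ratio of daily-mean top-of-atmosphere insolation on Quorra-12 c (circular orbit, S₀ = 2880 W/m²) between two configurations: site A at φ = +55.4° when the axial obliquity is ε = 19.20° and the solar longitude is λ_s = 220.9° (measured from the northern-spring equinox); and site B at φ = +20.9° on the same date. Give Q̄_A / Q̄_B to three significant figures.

Q̄_A / Q̄_B ≈ 0.383

— Configuration A (φ=+55.4°):
Solar declination: sin δ = sin ε · sin λ_s = sin 19.20° × sin 220.9° = -0.21532, so δ = -12.434°.
cos H₀ = −tan(+55.4°) tan(-12.434°) = 0.3196, H₀ = 1.2455 rad.
Bracket: H₀ sin φ sin δ + cos φ cos δ sin H₀ = 1.2455×0.82314×-0.21532 + 0.56784×0.97654×0.94754 = -0.220751 + 0.525428 = 0.304677.
Q̄ = (S₀/π) × [bracket] = (2880/π) × 0.304677 = 279.31 W/m².
— Configuration B (φ=+20.9°):
cos H₀ = −tan(+20.9°) tan(-12.434°) = 0.0842, H₀ = 1.4865 rad.
Bracket: H₀ sin φ sin δ + cos φ cos δ sin H₀ = 1.4865×0.35674×-0.21532 + 0.93420×0.97654×0.99645 = -0.114183 + 0.909045 = 0.794862.
Q̄ = (S₀/π) × [bracket] = (2880/π) × 0.794862 = 728.68 W/m².
Ratio Q̄_A / Q̄_B = 279.31 / 728.68 = 0.3833.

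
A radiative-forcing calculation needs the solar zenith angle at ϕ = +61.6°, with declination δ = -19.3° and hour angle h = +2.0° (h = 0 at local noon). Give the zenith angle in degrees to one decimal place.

cos θ_z = sin ϕ sin δ + cos ϕ cos δ cos h = -0.290737 + 0.448621 = 0.157884.
θ_z = arccos(0.157884) = 80.9°.

θ_z = 80.9°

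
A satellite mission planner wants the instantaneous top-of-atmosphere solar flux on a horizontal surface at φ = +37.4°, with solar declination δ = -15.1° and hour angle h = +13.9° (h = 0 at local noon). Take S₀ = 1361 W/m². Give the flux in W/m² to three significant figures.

798 W/m²

cos θ_z = sin φ sin δ + cos φ cos δ cos h = -0.158224 + 0.744526 = 0.586302.
Flux = S₀ · cos θ_z = 1361 × 0.586302 = 798.0 W/m².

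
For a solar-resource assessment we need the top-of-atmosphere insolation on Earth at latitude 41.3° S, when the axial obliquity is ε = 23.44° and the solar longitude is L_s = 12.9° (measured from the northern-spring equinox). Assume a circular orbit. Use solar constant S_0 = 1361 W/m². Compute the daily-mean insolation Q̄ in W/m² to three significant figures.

Q̄ ≈ 285 W/m²

Solar declination: sin δ = sin ε · sin L_s = sin 23.44° × sin 12.9° = 0.08881, so δ = +5.095°.
cos h₀ = −tan(-41.3°) tan(+5.095°) = 0.0783, h₀ = 1.4924 rad.
Bracket: h₀ sin ϕ sin δ + cos ϕ cos δ sin h₀ = 1.4924×-0.66000×0.08881 + 0.75126×0.99605×0.99693 = -0.087476 + 0.745995 = 0.658519.
Q̄ = (S_0/π) × [bracket] = (1361/π) × 0.658519 = 285.3 W/m².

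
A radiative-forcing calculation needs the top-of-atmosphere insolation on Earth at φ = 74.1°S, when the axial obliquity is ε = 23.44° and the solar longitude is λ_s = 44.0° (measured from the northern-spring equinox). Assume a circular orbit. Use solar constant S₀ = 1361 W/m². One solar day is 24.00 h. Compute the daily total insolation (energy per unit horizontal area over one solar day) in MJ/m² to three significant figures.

Solar declination: sin δ = sin ε · sin λ_s = sin 23.44° × sin 44.0° = 0.27633, so δ = +16.041°.
cos H₀ = −tan(-74.1°) tan(+16.041°) = 1.0094 ≥ 1 ⇒ polar night, H₀ = 0 and Q̄ = 0.
Daily total = Q̄ × 24.00 h × 3600 s/h = 0.00 MJ/m².

0.00 MJ/m²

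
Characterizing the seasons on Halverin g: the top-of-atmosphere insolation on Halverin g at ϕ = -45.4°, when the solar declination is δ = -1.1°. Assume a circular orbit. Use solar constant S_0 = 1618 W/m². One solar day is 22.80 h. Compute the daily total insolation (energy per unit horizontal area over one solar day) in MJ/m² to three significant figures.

30.6 MJ/m²

cos h₀ = −tan(-45.4°) tan(-1.100°) = -0.0195, h₀ = 1.5903 rad.
Bracket: h₀ sin ϕ sin δ + cos ϕ cos δ sin h₀ = 1.5903×-0.71203×-0.01920 + 0.70215×0.99982×0.99981 = 0.021741 + 0.701890 = 0.723631.
Q̄ = (S_0/π) × [bracket] = (1618/π) × 0.723631 = 372.69 W/m².
Daily total = Q̄ × 22.80 h × 3600 s/h = 372.69 × 22.80 × 3600 / 10⁶ = 30.59 MJ/m².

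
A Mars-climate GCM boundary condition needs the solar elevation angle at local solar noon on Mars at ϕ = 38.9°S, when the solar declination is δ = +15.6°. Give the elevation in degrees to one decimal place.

35.5°

At local noon the hour angle is zero, so the zenith angle equals |ϕ − δ| = |-38.9° − (+15.600°)| = 54.500°.
Elevation = 90° − 54.500° = 35.5°.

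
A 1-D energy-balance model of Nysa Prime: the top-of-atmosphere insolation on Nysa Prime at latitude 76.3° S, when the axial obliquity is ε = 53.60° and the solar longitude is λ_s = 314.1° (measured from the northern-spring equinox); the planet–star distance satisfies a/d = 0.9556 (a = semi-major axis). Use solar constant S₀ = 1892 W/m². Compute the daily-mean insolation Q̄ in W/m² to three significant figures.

Solar declination: sin δ = sin ε · sin λ_s = sin 53.60° × sin 314.1° = -0.57802, so δ = -35.311°.
cos H₀ = −tan(-76.3°) tan(-35.311°) = -2.9057 ≤ −1 ⇒ polar day, H₀ = π.
Bracket: H₀ sin φ sin δ + cos φ cos δ sin H₀ = 3.1416×-0.97155×-0.57802 + 0.23684×0.81603×0.00000 = 1.764245 + 0.000000 = 1.764245.
Inverse-square distance factor (a/d)² = 0.9556² = 0.913171.
Q̄ = (S₀/π) × 0.913171 × [bracket] = (1892/π) × 0.913171 × 1.764245 = 970.2 W/m².

Q̄ ≈ 970 W/m²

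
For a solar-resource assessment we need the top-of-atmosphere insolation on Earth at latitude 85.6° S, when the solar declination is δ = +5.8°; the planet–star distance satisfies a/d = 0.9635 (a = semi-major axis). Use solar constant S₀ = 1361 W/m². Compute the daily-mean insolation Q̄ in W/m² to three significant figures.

Q̄ ≈ 0.00 W/m²

cos H₀ = −tan(-85.6°) tan(+5.800°) = 1.3201 ≥ 1 ⇒ polar night, H₀ = 0 and Q̄ = 0.
Inverse-square distance factor (a/d)² = 0.9635² = 0.928332.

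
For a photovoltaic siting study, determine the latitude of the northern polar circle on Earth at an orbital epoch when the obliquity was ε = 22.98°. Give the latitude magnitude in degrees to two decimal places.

The polar circle is the lowest latitude that experiences at least one full rotation of continuous daylight at the northern-summer solstice; it lies at |ϕ| = 90° − ε = 90° − 22.98° = 67.02°.

67.02°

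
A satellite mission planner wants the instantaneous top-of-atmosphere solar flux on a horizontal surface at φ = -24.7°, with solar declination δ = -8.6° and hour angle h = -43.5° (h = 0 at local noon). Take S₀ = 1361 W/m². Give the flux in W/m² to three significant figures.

972 W/m²

cos θ_z = sin φ sin δ + cos φ cos δ cos h = 0.062486 + 0.651599 = 0.714085.
Flux = S₀ · cos θ_z = 1361 × 0.714085 = 971.9 W/m².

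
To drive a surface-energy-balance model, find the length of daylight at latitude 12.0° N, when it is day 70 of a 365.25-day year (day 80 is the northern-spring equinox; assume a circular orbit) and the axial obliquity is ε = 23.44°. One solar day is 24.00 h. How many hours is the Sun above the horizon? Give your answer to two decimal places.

Solar longitude: λ_s = 360° × (70 − 80)/365.25 = -9.856°, i.e. -9.856° + 360° = 350.144°.
sin δ = sin 23.44° × sin 350.144° = -0.06809, so δ = -3.904°.
cos H₀ = −tan φ · tan δ = −tan(+12.0°) × tan(-3.904°) = 0.0145, so H₀ = 1.5563 rad = 89.17°.
Daylight = 2H₀/(2π) × 24.00 h = (1.5563/π) × 24.00 = 11.89 h.

11.89 h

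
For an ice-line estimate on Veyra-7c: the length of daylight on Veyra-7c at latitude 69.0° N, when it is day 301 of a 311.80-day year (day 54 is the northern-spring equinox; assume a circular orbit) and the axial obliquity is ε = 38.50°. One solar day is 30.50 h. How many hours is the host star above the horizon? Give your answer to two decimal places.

Solar longitude: L_s = 360° × (301 − 54)/311.80 = 285.183°.
sin δ = sin 38.50° × sin 285.183° = -0.60079, so δ = -36.926°.
cos h₀ = −tan ϕ · tan δ = 1.9578 ≥ 1, so the host star never rises (polar night) and h₀ = 0.
Daylight = 2h₀/(2π) × 30.50 h = (0.0000/π) × 30.50 = 0.00 h.

0.00 h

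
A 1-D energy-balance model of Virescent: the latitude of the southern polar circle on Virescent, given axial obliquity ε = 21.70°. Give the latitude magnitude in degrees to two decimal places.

The polar circle is the lowest latitude that experiences at least one full rotation of continuous darkness at the northern-summer solstice; it lies at |ϕ| = 90° − ε = 90° − 21.70° = 68.30°.

68.30°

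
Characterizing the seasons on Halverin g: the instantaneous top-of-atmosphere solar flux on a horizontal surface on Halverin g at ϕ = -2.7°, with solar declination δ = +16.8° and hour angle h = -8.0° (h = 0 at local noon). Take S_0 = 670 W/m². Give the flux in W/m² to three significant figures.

625 W/m²

cos θ_z = sin ϕ sin δ + cos ϕ cos δ cos h = -0.013615 + 0.946951 = 0.933336.
Flux = S_0 · cos θ_z = 670 × 0.933336 = 625.3 W/m².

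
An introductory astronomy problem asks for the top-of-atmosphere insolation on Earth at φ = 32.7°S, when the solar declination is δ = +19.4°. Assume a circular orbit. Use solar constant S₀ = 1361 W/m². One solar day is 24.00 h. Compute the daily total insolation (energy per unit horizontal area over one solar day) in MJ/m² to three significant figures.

19.9 MJ/m²

cos H₀ = −tan(-32.7°) tan(+19.400°) = 0.2261, H₀ = 1.3427 rad.
Bracket: H₀ sin φ sin δ + cos φ cos δ sin H₀ = 1.3427×-0.54024×0.33216 + 0.84151×0.94322×0.97411 = -0.240942 + 0.773179 = 0.532237.
Q̄ = (S₀/π) × [bracket] = (1361/π) × 0.532237 = 230.58 W/m².
Daily total = Q̄ × 24.00 h × 3600 s/h = 230.58 × 24.00 × 3600 / 10⁶ = 19.92 MJ/m².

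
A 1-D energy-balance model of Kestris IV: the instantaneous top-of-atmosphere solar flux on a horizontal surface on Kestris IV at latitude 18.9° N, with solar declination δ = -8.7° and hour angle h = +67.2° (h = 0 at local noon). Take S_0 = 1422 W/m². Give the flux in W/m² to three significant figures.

446 W/m²

cos θ_z = sin ϕ sin δ + cos ϕ cos δ cos h = -0.048996 + 0.362404 = 0.313408.
Flux = S_0 · cos θ_z = 1422 × 0.313408 = 445.7 W/m².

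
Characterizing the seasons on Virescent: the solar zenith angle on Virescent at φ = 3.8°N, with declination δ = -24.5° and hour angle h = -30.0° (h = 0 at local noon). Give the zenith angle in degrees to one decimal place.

θ_z = 40.6°

cos θ_z = sin φ sin δ + cos φ cos δ cos h = -0.027483 + 0.786317 = 0.758834.
θ_z = arccos(0.758834) = 40.6°.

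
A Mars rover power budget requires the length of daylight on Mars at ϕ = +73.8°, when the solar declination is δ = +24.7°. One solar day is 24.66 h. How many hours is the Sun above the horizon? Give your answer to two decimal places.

24.66 h

Sunrise equation: cos h₀ = −tan ϕ · tan δ = -1.5832 ≤ −1, so the Sun never sets (polar day) and h₀ = π.
Daylight = 2h₀/(2π) × 24.66 h = (3.1416/π) × 24.66 = 24.66 h.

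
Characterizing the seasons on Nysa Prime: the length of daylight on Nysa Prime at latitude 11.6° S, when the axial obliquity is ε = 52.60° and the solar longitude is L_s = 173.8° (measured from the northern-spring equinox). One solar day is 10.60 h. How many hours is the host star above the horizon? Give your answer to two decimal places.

5.24 h

Solar declination: sin δ = sin ε · sin L_s = sin 52.60° × sin 173.8° = 0.08580, so δ = +4.922°.
cos h₀ = −tan ϕ · tan δ = −tan(-11.6°) × tan(+4.922°) = 0.0177, so h₀ = 1.5531 rad = 88.99°.
Daylight = 2h₀/(2π) × 10.60 h = (1.5531/π) × 10.60 = 5.24 h.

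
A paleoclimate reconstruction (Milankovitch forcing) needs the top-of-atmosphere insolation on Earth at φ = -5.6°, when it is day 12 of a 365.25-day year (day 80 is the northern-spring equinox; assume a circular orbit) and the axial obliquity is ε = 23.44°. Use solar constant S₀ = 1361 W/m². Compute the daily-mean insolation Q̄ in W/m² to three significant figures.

Solar longitude: λ_s = 360° × (12 − 80)/365.25 = -67.023°, i.e. -67.023° + 360° = 292.977°.
sin δ = sin 23.44° × sin 292.977° = -0.36623, so δ = -21.483°.
cos H₀ = −tan(-5.6°) tan(-21.483°) = -0.0386, H₀ = 1.6094 rad.
Bracket: H₀ sin φ sin δ + cos φ cos δ sin H₀ = 1.6094×-0.09758×-0.36623 + 0.99523×0.93053×0.99926 = 0.057515 + 0.925406 = 0.982921.
Q̄ = (S₀/π) × [bracket] = (1361/π) × 0.982921 = 425.8 W/m².

Q̄ ≈ 426 W/m²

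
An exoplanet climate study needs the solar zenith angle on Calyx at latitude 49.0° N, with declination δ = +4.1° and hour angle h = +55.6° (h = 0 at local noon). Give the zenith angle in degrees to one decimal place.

θ_z = 64.9°

cos θ_z = sin φ sin δ + cos φ cos δ cos h = 0.053960 + 0.369703 = 0.423663.
θ_z = arccos(0.423663) = 64.9°.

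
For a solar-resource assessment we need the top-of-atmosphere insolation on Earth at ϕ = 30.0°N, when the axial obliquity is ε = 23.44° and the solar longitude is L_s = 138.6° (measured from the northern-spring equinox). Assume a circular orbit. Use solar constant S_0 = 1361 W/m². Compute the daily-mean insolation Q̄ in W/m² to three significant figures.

Q̄ ≈ 456 W/m²

Solar declination: sin δ = sin ε · sin L_s = sin 23.44° × sin 138.6° = 0.26306, so δ = +15.252°.
cos h₀ = −tan(+30.0°) tan(+15.252°) = -0.1574, h₀ = 1.7289 rad.
Bracket: h₀ sin ϕ sin δ + cos ϕ cos δ sin h₀ = 1.7289×0.50000×0.26306 + 0.86603×0.96478×0.98753 = 0.227402 + 0.825109 = 1.052511.
Q̄ = (S_0/π) × [bracket] = (1361/π) × 1.052511 = 456.0 W/m².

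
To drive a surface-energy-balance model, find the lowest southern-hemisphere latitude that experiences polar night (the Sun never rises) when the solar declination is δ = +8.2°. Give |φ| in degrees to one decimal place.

Polar night requires cos H₀ = −tan φ tan δ ≥ 1, i.e. tan φ tan δ ≤ −1.
The boundary is |tan φ| · |tan δ| = 1, so |φ| = 90° − |δ| = 90° − 8.2° = 81.8° in the southern hemisphere.

|φ| = 81.8°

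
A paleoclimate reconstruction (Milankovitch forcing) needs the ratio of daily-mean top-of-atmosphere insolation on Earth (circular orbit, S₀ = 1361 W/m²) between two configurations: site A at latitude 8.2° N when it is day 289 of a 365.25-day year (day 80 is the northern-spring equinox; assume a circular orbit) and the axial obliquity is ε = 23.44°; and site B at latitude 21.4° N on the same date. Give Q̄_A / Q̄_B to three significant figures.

— Configuration A (φ=+8.2°):
Solar longitude: λ_s = 360° × (289 − 80)/365.25 = 205.996°.
sin δ = sin 23.44° × sin 205.996° = -0.17435, so δ = -10.041°.
cos H₀ = −tan(+8.2°) tan(-10.041°) = 0.0255, H₀ = 1.5453 rad.
Bracket: H₀ sin φ sin δ + cos φ cos δ sin H₀ = 1.5453×0.14263×-0.17435 + 0.98978×0.98468×0.99967 = -0.038428 + 0.974295 = 0.935867.
Q̄ = (S₀/π) × [bracket] = (1361/π) × 0.935867 = 405.44 W/m².
— Configuration B (φ=+21.4°):
cos H₀ = −tan(+21.4°) tan(-10.041°) = 0.0694, H₀ = 1.5013 rad.
Bracket: H₀ sin φ sin δ + cos φ cos δ sin H₀ = 1.5013×0.36488×-0.17435 + 0.93106×0.98468×0.99759 = -0.095508 + 0.914587 = 0.819079.
Q̄ = (S₀/π) × [bracket] = (1361/π) × 0.819079 = 354.84 W/m².
Ratio Q̄_A / Q̄_B = 405.44 / 354.84 = 1.143.

Q̄_A / Q̄_B ≈ 1.14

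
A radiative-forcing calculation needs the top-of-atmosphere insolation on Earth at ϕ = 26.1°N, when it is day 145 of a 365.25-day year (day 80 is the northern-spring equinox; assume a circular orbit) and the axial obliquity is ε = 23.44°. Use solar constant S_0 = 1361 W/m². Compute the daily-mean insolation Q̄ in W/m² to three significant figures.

Solar longitude: L_s = 360° × (145 − 80)/365.25 = 64.066°.
sin δ = sin 23.44° × sin 64.066° = 0.35773, so δ = +20.961°.
cos h₀ = −tan(+26.1°) tan(+20.961°) = -0.1877, h₀ = 1.7596 rad.
Bracket: h₀ sin ϕ sin δ + cos ϕ cos δ sin h₀ = 1.7596×0.43994×0.35773 + 0.89803×0.93383×0.98223 = 0.276925 + 0.823705 = 1.100630.
Q̄ = (S_0/π) × [bracket] = (1361/π) × 1.100630 = 476.8 W/m².

Q̄ ≈ 477 W/m²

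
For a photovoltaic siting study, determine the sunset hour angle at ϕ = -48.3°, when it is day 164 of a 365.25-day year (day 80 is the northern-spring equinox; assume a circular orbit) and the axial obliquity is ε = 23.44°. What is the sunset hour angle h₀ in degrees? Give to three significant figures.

Solar longitude: L_s = 360° × (164 − 80)/365.25 = 82.793°.
sin δ = sin 23.44° × sin 82.793° = 0.39465, so δ = +23.244°.
cos h₀ = −tan ϕ · tan δ = −tan(-48.3°) × tan(+23.244°) = 0.4821, so h₀ = 1.0678 rad = 61.18°.

h₀ = 61.2°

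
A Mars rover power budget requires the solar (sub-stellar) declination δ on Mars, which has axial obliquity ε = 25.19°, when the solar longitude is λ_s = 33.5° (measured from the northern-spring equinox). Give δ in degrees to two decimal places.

δ = +13.59°

sin δ = sin ε · sin λ_s = sin 25.19° × sin 33.5° = 0.234916.
δ = arcsin(0.234916) = +13.59°.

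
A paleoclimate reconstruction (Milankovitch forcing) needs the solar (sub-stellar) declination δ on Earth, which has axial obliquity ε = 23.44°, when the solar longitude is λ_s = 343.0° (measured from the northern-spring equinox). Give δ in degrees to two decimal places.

sin δ = sin ε · sin λ_s = sin 23.44° × sin 343.0° = -0.116302.
δ = arcsin(-0.116302) = -6.68°.

δ = -6.68°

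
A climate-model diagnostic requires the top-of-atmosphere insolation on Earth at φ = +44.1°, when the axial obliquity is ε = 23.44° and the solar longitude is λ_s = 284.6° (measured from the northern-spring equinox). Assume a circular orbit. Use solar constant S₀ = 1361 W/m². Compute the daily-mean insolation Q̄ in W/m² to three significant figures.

Solar declination: sin δ = sin ε · sin λ_s = sin 23.44° × sin 284.6° = -0.38494, so δ = -22.640°.
cos H₀ = −tan(+44.1°) tan(-22.640°) = 0.4042, H₀ = 1.1547 rad.
Bracket: H₀ sin φ sin δ + cos φ cos δ sin H₀ = 1.1547×0.69591×-0.38494 + 0.71813×0.92294×0.91468 = -0.309325 + 0.606242 = 0.296917.
Q̄ = (S₀/π) × [bracket] = (1361/π) × 0.296917 = 128.6 W/m².

Q̄ ≈ 129 W/m²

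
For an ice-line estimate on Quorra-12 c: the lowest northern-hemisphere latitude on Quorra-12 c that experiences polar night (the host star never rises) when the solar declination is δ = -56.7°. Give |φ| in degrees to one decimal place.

|φ| = 33.3°

Polar night requires cos H₀ = −tan φ tan δ ≥ 1, i.e. tan φ tan δ ≤ −1.
The boundary is |tan φ| · |tan δ| = 1, so |φ| = 90° − |δ| = 90° − 56.7° = 33.3° in the northern hemisphere.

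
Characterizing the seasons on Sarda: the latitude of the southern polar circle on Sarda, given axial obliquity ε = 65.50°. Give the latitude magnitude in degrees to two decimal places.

24.50°

The polar circle is the lowest latitude that experiences at least one full rotation of continuous darkness at the northern-summer solstice; it lies at |φ| = 90° − ε = 90° − 65.50° = 24.50°.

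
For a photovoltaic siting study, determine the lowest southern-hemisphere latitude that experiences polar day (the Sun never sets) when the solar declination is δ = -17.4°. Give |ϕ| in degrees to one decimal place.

|ϕ| = 72.6°

Polar day requires cos h₀ = −tan ϕ tan δ ≤ −1, i.e. tan ϕ tan δ ≥ 1.
The boundary is |tan ϕ| · |tan δ| = 1, so |ϕ| = 90° − |δ| = 90° − 17.4° = 72.6° in the southern hemisphere.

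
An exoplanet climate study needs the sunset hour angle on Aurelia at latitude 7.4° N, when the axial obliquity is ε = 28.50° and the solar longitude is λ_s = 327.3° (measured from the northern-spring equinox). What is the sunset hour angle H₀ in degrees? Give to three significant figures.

Solar declination: sin δ = sin ε · sin λ_s = sin 28.50° × sin 327.3° = -0.25778, so δ = -14.938°.
cos H₀ = −tan φ · tan δ = −tan(+7.4°) × tan(-14.938°) = 0.0347, so H₀ = 1.5361 rad = 88.01°.

H₀ = 88.0°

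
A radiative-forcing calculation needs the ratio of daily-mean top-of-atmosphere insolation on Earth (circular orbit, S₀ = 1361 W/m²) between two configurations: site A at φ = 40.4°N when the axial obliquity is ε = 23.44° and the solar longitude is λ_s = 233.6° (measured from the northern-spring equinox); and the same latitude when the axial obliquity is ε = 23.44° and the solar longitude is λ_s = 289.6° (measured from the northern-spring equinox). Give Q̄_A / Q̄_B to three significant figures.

Q̄_A / Q̄_B ≈ 1.16

— Configuration A (φ=+40.4°):
Solar declination: sin δ = sin ε · sin λ_s = sin 23.44° × sin 233.6° = -0.32018, so δ = -18.674°.
cos H₀ = −tan(+40.4°) tan(-18.674°) = 0.2876, H₀ = 1.2790 rad.
Bracket: H₀ sin φ sin δ + cos φ cos δ sin H₀ = 1.2790×0.64812×-0.32018 + 0.76154×0.94736×0.95774 = -0.265412 + 0.690964 = 0.425552.
Q̄ = (S₀/π) × [bracket] = (1361/π) × 0.425552 = 184.36 W/m².
— Configuration B (φ=+40.4°):
Solar declination: sin δ = sin ε · sin λ_s = sin 23.44° × sin 289.6° = -0.37474, so δ = -22.008°.
cos H₀ = −tan(+40.4°) tan(-22.008°) = 0.3440, H₀ = 1.2196 rad.
Bracket: H₀ sin φ sin δ + cos φ cos δ sin H₀ = 1.2196×0.64812×-0.37474 + 0.76154×0.92713×0.93897 = -0.296212 + 0.662957 = 0.366745.
Q̄ = (S₀/π) × [bracket] = (1361/π) × 0.366745 = 158.88 W/m².
Ratio Q̄_A / Q̄_B = 184.36 / 158.88 = 1.160.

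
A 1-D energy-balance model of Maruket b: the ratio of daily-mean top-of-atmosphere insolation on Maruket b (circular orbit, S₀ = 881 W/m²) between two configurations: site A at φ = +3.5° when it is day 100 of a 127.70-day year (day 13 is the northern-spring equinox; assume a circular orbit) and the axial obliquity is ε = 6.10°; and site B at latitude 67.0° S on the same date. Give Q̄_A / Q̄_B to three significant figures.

— Configuration A (φ=+3.5°):
Solar longitude: λ_s = 360° × (100 − 13)/127.70 = 245.262°.
sin δ = sin 6.10° × sin 245.262° = -0.09651, so δ = -5.538°.
cos H₀ = −tan(+3.5°) tan(-5.538°) = 0.0059, H₀ = 1.5649 rad.
Bracket: H₀ sin φ sin δ + cos φ cos δ sin H₀ = 1.5649×0.06105×-0.09651 + 0.99813×0.99533×0.99998 = -0.009220 + 0.993449 = 0.984229.
Q̄ = (S₀/π) × [bracket] = (881/π) × 0.984229 = 276.01 W/m².
— Configuration B (φ=-67.0°):
cos H₀ = −tan(-67.0°) tan(-5.538°) = -0.2284, H₀ = 1.8013 rad.
Bracket: H₀ sin φ sin δ + cos φ cos δ sin H₀ = 1.8013×-0.92050×-0.09651 + 0.39073×0.99533×0.97356 = 0.160023 + 0.378623 = 0.538646.
Q̄ = (S₀/π) × [bracket] = (881/π) × 0.538646 = 151.05 W/m².
Ratio Q̄_A / Q̄_B = 276.01 / 151.05 = 1.827.

Q̄_A / Q̄_B ≈ 1.83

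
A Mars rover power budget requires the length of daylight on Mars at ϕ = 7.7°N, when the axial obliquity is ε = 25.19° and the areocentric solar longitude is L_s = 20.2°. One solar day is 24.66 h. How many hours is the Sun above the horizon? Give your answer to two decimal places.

12.49 h

sin δ = sin 25.19° × sin 20.2° = 0.14697, so δ = +8.451°.
cos h₀ = −tan ϕ · tan δ = −tan(+7.7°) × tan(+8.451°) = -0.0201, so h₀ = 1.5909 rad = 91.15°.
Daylight = 2h₀/(2π) × 24.66 h = (1.5909/π) × 24.66 = 12.49 h.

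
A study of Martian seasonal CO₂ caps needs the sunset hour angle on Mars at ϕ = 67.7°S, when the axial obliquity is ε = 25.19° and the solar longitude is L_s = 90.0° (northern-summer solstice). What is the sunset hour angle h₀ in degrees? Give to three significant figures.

Solar declination: sin δ = sin ε · sin L_s = sin 25.19° × sin 90.0° = 0.42562, so δ = +25.190°.
cos h₀ = −tan ϕ · tan δ = 1.1468 ≥ 1, so the Sun never rises (polar night) and h₀ = 0.

h₀ = 0.00°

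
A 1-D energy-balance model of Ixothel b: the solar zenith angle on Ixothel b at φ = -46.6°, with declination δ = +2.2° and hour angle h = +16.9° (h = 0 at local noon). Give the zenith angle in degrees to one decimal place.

θ_z = 51.0°

cos θ_z = sin φ sin δ + cos φ cos δ cos h = -0.027892 + 0.656930 = 0.629038.
θ_z = arccos(0.629038) = 51.0°.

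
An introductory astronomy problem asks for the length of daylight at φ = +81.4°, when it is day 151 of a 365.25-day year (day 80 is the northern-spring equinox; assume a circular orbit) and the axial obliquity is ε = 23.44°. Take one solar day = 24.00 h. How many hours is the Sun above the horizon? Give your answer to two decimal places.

24.00 h

Solar longitude: λ_s = 360° × (151 − 80)/365.25 = 69.979°.
sin δ = sin 23.44° × sin 69.979° = 0.37375, so δ = +21.947°.
Sunrise equation: cos H₀ = −tan φ · tan δ = -2.6644 ≤ −1, so the Sun never sets (polar day) and H₀ = π.
Daylight = 2H₀/(2π) × 24.00 h = (3.1416/π) × 24.00 = 24.00 h.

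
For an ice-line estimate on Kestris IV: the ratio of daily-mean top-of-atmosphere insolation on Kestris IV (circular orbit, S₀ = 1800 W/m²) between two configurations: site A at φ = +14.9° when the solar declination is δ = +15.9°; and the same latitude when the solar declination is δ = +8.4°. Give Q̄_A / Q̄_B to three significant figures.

— Configuration A (φ=+14.9°):
cos H₀ = −tan(+14.9°) tan(+15.900°) = -0.0758, H₀ = 1.6467 rad.
Bracket: H₀ sin φ sin δ + cos φ cos δ sin H₀ = 1.6467×0.25713×0.27396 + 0.96638×0.96174×0.99712 = 0.115999 + 0.926730 = 1.042729.
Q̄ = (S₀/π) × [bracket] = (1800/π) × 1.042729 = 597.44 W/m².
— Configuration B (φ=+14.9°):
cos H₀ = −tan(+14.9°) tan(+8.400°) = -0.0393, H₀ = 1.6101 rad.
Bracket: H₀ sin φ sin δ + cos φ cos δ sin H₀ = 1.6101×0.25713×0.14608 + 0.96638×0.98927×0.99923 = 0.060478 + 0.955275 = 1.015753.
Q̄ = (S₀/π) × [bracket] = (1800/π) × 1.015753 = 581.98 W/m².
Ratio Q̄_A / Q̄_B = 597.44 / 581.98 = 1.027.

Q̄_A / Q̄_B ≈ 1.03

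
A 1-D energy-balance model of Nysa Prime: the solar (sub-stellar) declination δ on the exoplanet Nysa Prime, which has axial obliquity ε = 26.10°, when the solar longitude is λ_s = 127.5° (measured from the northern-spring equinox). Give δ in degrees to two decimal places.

δ = +20.43°

sin δ = sin ε · sin λ_s = sin 26.10° × sin 127.5° = 0.349027.
δ = arcsin(0.349027) = +20.43°.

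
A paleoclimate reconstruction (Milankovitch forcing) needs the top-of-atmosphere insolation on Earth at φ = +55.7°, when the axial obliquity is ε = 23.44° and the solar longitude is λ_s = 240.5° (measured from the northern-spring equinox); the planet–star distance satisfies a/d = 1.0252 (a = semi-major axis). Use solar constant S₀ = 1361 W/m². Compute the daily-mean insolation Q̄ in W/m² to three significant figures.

Solar declination: sin δ = sin ε · sin λ_s = sin 23.44° × sin 240.5° = -0.34622, so δ = -20.256°.
cos H₀ = −tan(+55.7°) tan(-20.256°) = 0.5410, H₀ = 0.9992 rad.
Bracket: H₀ sin φ sin δ + cos φ cos δ sin H₀ = 0.9992×0.82610×-0.34622 + 0.56353×0.93815×0.84103 = -0.285784 + 0.444632 = 0.158848.
Inverse-square distance factor (a/d)² = 1.0252² = 1.051035.
Q̄ = (S₀/π) × 1.051035 × [bracket] = (1361/π) × 1.051035 × 0.158848 = 72.33 W/m².

Q̄ ≈ 72.3 W/m²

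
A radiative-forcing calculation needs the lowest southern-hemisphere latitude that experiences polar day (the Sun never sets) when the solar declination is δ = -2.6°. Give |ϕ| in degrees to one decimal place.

Polar day requires cos h₀ = −tan ϕ tan δ ≤ −1, i.e. tan ϕ tan δ ≥ 1.
The boundary is |tan ϕ| · |tan δ| = 1, so |ϕ| = 90° − |δ| = 90° − 2.6° = 87.4° in the southern hemisphere.

|ϕ| = 87.4°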